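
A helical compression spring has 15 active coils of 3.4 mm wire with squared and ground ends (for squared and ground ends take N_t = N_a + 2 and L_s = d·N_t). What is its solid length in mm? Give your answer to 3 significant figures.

57.8 mm

squared and ground ends: N_t = N_a + 2 = 15 + 2 = 17
L_s = d·N_t = 3.4 × 17 = 57.8 mm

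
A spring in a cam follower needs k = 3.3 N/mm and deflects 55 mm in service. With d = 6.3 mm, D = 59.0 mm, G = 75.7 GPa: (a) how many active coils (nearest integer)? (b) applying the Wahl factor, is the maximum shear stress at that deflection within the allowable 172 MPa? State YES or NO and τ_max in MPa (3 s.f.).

N_a = Gd⁴/(8D³k) = (75.7×10³)(6.3⁴)/(8·59.0³·3.3) = 21.99 → N_a = 22
Actual rate k = Gd⁴/(8D³·22) = 3.2991 N/mm
Working load F = kδ = 3.2991·55 = 181.45 N
C = 59.0/6.3 = 9.3651; K_W = (4C−1)/(4C−4)+0.615/C = 1.1553
τ_max = K_W·8FD/(πd³) = 1.1553·109.02 = 125.96 MPa
τ_max ≤ 172 MPa → acceptable

(a) 22 coils; (b) YES, τ_max = 126 MPa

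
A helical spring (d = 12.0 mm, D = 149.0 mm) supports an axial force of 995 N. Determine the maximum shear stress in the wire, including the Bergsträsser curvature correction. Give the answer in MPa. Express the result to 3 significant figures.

242 MPa

Spring index C = D/d = 149.0/12.0 = 12.4167
K_B = (4C+2)/(4C−3) = 51.667/46.667 = 1.1071
τ₀ = 8FD/(πd³) = 8·995·149.0/(π·12.0³) = 1.18604e+06/5428.7 = 218.48 MPa
τ_max = K·τ₀ = 1.1071 × 218.48 = 241.89 MPa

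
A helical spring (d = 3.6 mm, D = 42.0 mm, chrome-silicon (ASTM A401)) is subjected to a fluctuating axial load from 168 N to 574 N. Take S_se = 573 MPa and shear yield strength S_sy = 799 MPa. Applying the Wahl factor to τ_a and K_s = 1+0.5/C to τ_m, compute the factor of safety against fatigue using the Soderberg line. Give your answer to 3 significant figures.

C = D/d = 42.0/3.6 = 11.6667; K_W = (4C−1)/(4C−4)+0.615/C = 1.1230; K_s = 1+0.5/C = 1.0429
F_a = (F_max−F_min)/2 = 203 N; F_m = (F_max+F_min)/2 = 371 N
τ_a = K_W·8F_aD/(πd³) = 1.1230 × 465.35 = 522.6 MPa
τ_m = K_s·8F_mD/(πd³) = 1.0429 × 850.46 = 886.91 MPa
Soderberg: 1/n_f = τ_a/S_se + τ_m/S_sy = 522.6/573 + 886.91/799 = 0.91204 + 1.11003 = 2.0221
n_f = 1/2.0221 = 0.4945

0.495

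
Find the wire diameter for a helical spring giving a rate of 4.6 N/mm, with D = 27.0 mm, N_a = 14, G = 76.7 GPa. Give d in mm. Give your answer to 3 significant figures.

3.39 mm

d = (8D³N_a·k / G)^(1/4) = (8·27.0³·14·4.6 / (76.7×10³))^0.25
  = (132.21)^0.25 = 3.3909 mm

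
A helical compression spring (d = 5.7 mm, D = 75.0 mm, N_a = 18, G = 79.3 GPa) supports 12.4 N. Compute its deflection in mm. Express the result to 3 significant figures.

k = Gd⁴/(8D³N_a) = (79.3×10³)(5.7⁴)/(8·75.0³·18) = 1.3779 N/mm
δ = F/k = 12.4 / 1.3779 = 8.999 mm

9.00 mm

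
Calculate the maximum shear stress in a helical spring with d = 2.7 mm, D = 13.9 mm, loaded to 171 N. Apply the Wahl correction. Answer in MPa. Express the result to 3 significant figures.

400 MPa

Spring index C = D/d = 13.9/2.7 = 5.1481
K_W = (4C−1)/(4C−4) + 0.615/C = 19.593/16.593 + 0.1195 = 1.3003
τ₀ = 8FD/(πd³) = 8·171·13.9/(π·2.7³) = 19015.2/61.836 = 307.51 MPa
τ_max = K·τ₀ = 1.3003 × 307.51 = 399.84 MPa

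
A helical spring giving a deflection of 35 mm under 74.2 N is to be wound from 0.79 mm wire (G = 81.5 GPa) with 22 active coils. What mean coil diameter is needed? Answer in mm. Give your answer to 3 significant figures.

Required rate k = F/δ = 74.2/35 = 2.12 N/mm
D = (Gd⁴/(8N_a·k))^(1/3) = (81.5×10³·0.79⁴/(8·22·2.12))^(1/3)
  = (85.078)^(1/3) = 4.3982 mm

4.40 mm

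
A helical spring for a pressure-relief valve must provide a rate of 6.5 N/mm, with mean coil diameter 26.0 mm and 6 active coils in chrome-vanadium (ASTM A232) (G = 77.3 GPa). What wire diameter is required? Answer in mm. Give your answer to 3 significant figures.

d = (8D³N_a·k / G)^(1/4) = (8·26.0³·6·6.5 / (77.3×10³))^0.25
  = (70.941)^0.25 = 2.9022 mm

2.90 mm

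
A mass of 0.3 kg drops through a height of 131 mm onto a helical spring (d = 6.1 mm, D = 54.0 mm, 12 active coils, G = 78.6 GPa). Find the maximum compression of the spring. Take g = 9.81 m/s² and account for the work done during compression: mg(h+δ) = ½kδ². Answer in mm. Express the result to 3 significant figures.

k = Gd⁴/(8D³N_a) = (78.6×10³)(6.1⁴)/(8·54.0³·12) = 7.1993 N/mm
W = mg = 0.3 × 9.81 = 2.943 N
½kδ² − Wδ − Wh = 0 → δ = (W + √(W² + 2kWh))/k
δ = (2.943 + √(8.6612 + 5551.12))/7.1993 = (2.943 + 74.564)/7.1993 = 10.766 mm

10.8 mm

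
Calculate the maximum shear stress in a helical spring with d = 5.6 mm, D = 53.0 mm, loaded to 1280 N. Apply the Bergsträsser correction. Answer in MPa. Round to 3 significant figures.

1120 MPa

Spring index C = D/d = 53.0/5.6 = 9.4643
K_B = (4C+2)/(4C−3) = 39.857/34.857 = 1.1434
τ₀ = 8FD/(πd³) = 8·1280·53.0/(π·5.6³) = 542720/551.71 = 983.7 MPa
τ_max = K·τ₀ = 1.1434 × 983.7 = 1124.8 MPa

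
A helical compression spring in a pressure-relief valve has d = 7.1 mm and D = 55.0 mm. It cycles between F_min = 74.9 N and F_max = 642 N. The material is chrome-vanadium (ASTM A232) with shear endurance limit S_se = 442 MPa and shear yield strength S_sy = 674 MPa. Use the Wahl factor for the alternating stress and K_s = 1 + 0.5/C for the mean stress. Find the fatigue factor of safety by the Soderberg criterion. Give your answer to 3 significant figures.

C = D/d = 55.0/7.1 = 7.7465; K_W = (4C−1)/(4C−4)+0.615/C = 1.1906; K_s = 1+0.5/C = 1.0645
F_a = (F_max−F_min)/2 = 283.55 N; F_m = (F_max+F_min)/2 = 358.45 N
τ_a = K_W·8F_aD/(πd³) = 1.1906 × 110.96 = 132.1 MPa
τ_m = K_s·8F_mD/(πd³) = 1.0645 × 140.27 = 149.32 MPa
Soderberg: 1/n_f = τ_a/S_se + τ_m/S_sy = 132.1/442 + 149.32/674 = 0.29887 + 0.22154 = 0.52042
n_f = 1/0.52042 = 1.922

1.92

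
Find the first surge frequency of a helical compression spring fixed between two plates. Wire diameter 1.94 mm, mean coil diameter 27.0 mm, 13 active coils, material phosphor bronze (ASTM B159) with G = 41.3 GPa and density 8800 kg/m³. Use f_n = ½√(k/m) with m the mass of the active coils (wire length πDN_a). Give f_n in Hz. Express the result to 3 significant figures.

k = Gd⁴/(8D³N_a) = (41.3×10³)(1.94⁴)/(8·27.0³·13) = 0.28578 N/mm = 285.78 N/m
Wire length L = πDN_a = π·27.0·13 = 1102.7 mm
m = ρ·(πd²/4)·L = 8800 × 2.9559×10⁻⁶ m² × 1.1027 m = 0.028684 kg
f_n = ½√(k/m) = 0.5·√(285.78/0.028684) = 0.5·√(9963.2) = 49.908 Hz

49.9 Hz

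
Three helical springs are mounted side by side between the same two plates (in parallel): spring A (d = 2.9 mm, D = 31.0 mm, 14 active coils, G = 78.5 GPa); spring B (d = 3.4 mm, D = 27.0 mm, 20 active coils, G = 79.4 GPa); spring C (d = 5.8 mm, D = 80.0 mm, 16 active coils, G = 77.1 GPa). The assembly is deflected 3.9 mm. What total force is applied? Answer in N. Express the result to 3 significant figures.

k_A = Gd⁴/(8D³N_a) = (78.5×10³)(2.9⁴)/(8·31.0³·14) = 1.664 N/mm
k_B = Gd⁴/(8D³N_a) = (79.4×10³)(3.4⁴)/(8·27.0³·20) = 3.3692 N/mm
k_C = Gd⁴/(8D³N_a) = (77.1×10³)(5.8⁴)/(8·80.0³·16) = 1.3313 N/mm
Parallel: k_eq = 1.664 + 3.3692 + 1.3313 = 6.3645 N/mm
F = k_eq·δ = 6.3645·3.9 = 24.822 N

24.8 N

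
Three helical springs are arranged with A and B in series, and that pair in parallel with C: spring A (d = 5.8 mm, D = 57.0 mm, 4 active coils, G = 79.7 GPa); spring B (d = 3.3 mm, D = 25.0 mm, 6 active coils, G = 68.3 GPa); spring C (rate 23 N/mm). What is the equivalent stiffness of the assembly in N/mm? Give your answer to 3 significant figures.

29.3 N/mm

k_A = Gd⁴/(8D³N_a) = (79.7×10³)(5.8⁴)/(8·57.0³·4) = 15.219 N/mm
k_B = Gd⁴/(8D³N_a) = (68.3×10³)(3.3⁴)/(8·25.0³·6) = 10.8 N/mm
Springs A,B series: k_AB = 1/(1/15.219+1/10.8) = 6.3171 N/mm; parallel with C: k_eq = 6.3171+23 = 29.317 N/mm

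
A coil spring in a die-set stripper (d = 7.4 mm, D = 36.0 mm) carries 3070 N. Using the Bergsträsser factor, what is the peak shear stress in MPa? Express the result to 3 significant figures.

Spring index C = D/d = 36.0/7.4 = 4.8649
K_B = (4C+2)/(4C−3) = 21.459/16.459 = 1.3038
τ₀ = 8FD/(πd³) = 8·3070·36.0/(π·7.4³) = 884160/1273 = 694.52 MPa
τ_max = K·τ₀ = 1.3038 × 694.52 = 905.5 MPa

906 MPa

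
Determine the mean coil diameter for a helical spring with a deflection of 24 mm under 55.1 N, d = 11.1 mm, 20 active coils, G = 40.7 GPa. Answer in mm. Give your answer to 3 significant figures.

Required rate k = F/δ = 55.1/24 = 2.2958 N/mm
D = (Gd⁴/(8N_a·k))^(1/3) = (40.7×10³·11.1⁴/(8·20·2.2958))^(1/3)
  = (1.682e+06)^(1/3) = 118.9256 mm

119 mm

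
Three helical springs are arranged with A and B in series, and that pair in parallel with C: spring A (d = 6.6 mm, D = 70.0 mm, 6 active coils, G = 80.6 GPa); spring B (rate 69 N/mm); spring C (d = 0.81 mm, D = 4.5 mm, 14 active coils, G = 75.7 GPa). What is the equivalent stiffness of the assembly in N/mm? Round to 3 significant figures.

11.4 N/mm

k_A = Gd⁴/(8D³N_a) = (80.6×10³)(6.6⁴)/(8·70.0³·6) = 9.2891 N/mm
k_C = Gd⁴/(8D³N_a) = (75.7×10³)(0.81⁴)/(8·4.5³·14) = 3.1929 N/mm
Springs A,B series: k_AB = 1/(1/9.2891+1/69) = 8.187 N/mm; parallel with C: k_eq = 8.187+3.1929 = 11.38 N/mm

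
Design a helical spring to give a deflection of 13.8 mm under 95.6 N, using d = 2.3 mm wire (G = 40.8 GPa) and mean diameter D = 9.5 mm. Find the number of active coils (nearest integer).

Required rate k = F/δ = 95.6/13.8 = 6.9275 N/mm
N_a = Gd⁴/(8D³k) = (40.8×10³ × 2.3⁴)/(8 × 9.5³ × 6.9275)
    = 1.14175e+06 / 47516 = 24.03 → 24 coils

24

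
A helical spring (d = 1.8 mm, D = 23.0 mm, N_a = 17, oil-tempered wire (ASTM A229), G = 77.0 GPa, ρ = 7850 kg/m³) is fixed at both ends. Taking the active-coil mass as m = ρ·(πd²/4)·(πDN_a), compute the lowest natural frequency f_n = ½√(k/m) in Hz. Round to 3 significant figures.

k = Gd⁴/(8D³N_a) = (77.0×10³)(1.8⁴)/(8·23.0³·17) = 0.48849 N/mm = 488.49 N/m
Wire length L = πDN_a = π·23.0·17 = 1228.4 mm
m = ρ·(πd²/4)·L = 7850 × 2.5447×10⁻⁶ m² × 1.2284 m = 0.024538 kg
f_n = ½√(k/m) = 0.5·√(488.49/0.024538) = 0.5·√(19908) = 70.548 Hz

70.5 Hz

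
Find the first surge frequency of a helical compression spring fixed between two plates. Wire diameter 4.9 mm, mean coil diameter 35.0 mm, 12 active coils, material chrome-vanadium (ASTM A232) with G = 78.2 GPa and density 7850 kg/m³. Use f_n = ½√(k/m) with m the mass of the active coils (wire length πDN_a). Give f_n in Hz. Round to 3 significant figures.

k = Gd⁴/(8D³N_a) = (78.2×10³)(4.9⁴)/(8·35.0³·12) = 10.953 N/mm = 10953 N/m
Wire length L = πDN_a = π·35.0·12 = 1319.5 mm
m = ρ·(πd²/4)·L = 7850 × 18.857×10⁻⁶ m² × 1.3195 m = 0.19532 kg
f_n = ½√(k/m) = 0.5·√(10953/0.19532) = 0.5·√(56074) = 118.4 Hz

118 Hz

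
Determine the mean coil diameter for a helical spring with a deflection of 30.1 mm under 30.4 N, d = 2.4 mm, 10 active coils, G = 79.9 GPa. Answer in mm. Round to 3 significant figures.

32.0 mm

Required rate k = F/δ = 30.4/30.1 = 1.01 N/mm
D = (Gd⁴/(8N_a·k))^(1/3) = (79.9×10³·2.4⁴/(8·10·1.01))^(1/3)
  = (32809.1)^(1/3) = 32.0134 mm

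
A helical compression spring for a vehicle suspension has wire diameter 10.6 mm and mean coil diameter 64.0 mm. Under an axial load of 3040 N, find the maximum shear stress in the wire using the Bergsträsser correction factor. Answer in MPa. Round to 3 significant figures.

514 MPa

Spring index C = D/d = 64.0/10.6 = 6.0377
K_B = (4C+2)/(4C−3) = 26.151/21.151 = 1.2364
τ₀ = 8FD/(πd³) = 8·3040·64.0/(π·10.6³) = 1.55648e+06/3741.7 = 415.98 MPa
τ_max = K·τ₀ = 1.2364 × 415.98 = 514.32 MPa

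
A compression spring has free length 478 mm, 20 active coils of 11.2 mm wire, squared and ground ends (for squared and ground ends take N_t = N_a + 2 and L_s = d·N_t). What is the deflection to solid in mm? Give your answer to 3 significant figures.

N_t = 22; L_s = 11.2·22 = 246.4 mm
δ_solid = L₀ − L_s = 478 − 246.4 = 231.6 mm

232 mm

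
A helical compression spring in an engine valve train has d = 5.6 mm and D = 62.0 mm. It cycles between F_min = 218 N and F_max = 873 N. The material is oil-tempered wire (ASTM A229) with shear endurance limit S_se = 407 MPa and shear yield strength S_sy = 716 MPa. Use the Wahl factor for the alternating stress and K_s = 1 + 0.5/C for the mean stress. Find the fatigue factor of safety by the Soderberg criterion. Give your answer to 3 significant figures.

0.652

C = D/d = 62.0/5.6 = 11.0714; K_W = (4C−1)/(4C−4)+0.615/C = 1.1300; K_s = 1+0.5/C = 1.0452
F_a = (F_max−F_min)/2 = 327.5 N; F_m = (F_max+F_min)/2 = 545.5 N
τ_a = K_W·8F_aD/(πd³) = 1.1300 × 294.43 = 332.71 MPa
τ_m = K_s·8F_mD/(πd³) = 1.0452 × 490.41 = 512.56 MPa
Soderberg: 1/n_f = τ_a/S_se + τ_m/S_sy = 332.71/407 + 512.56/716 = 0.81747 + 0.71587 = 1.5333
n_f = 1/1.5333 = 0.6522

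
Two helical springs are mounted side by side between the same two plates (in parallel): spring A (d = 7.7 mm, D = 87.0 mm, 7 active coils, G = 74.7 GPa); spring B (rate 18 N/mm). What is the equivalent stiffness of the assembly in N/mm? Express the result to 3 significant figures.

25.1 N/mm

k_A = Gd⁴/(8D³N_a) = (74.7×10³)(7.7⁴)/(8·87.0³·7) = 7.1209 N/mm
Parallel: k_eq = 7.1209 + 18 = 25.121 N/mm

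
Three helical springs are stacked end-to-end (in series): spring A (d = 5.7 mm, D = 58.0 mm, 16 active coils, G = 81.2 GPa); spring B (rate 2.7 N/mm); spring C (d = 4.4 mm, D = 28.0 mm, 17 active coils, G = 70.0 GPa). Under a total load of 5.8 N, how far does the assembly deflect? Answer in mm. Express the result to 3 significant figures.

k_A = Gd⁴/(8D³N_a) = (81.2×10³)(5.7⁴)/(8·58.0³·16) = 3.4321 N/mm
k_C = Gd⁴/(8D³N_a) = (70.0×10³)(4.4⁴)/(8·28.0³·17) = 8.7881 N/mm
Series: 1/k_eq = 1/3.4321 + 1/2.7 + 1/8.7881 = 0.77553; k_eq = 1.2894 N/mm
δ = F/k_eq = 5.8/1.2894 = 4.4981 mm

4.50 mm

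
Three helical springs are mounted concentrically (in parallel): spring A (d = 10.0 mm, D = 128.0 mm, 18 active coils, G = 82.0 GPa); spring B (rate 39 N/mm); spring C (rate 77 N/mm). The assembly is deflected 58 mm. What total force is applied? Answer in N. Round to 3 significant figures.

6890 N

k_A = Gd⁴/(8D³N_a) = (82.0×10³)(10.0⁴)/(8·128.0³·18) = 2.7153 N/mm
Parallel: k_eq = 2.7153 + 39 + 77 = 118.72 N/mm
F = k_eq·δ = 118.72·58 = 6885.5 N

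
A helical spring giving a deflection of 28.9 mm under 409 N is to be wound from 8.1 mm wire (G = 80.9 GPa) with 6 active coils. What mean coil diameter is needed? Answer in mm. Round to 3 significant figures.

80.0 mm

Required rate k = F/δ = 409/28.9 = 14.152 N/mm
D = (Gd⁴/(8N_a·k))^(1/3) = (80.9×10³·8.1⁴/(8·6·14.152))^(1/3)
  = (512651)^(1/3) = 80.0339 mm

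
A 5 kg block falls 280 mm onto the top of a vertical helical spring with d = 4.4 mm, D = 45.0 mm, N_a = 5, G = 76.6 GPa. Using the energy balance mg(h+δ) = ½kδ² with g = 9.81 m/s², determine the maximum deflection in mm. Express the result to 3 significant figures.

k = Gd⁴/(8D³N_a) = (76.6×10³)(4.4⁴)/(8·45.0³·5) = 7.8767 N/mm
W = mg = 5 × 9.81 = 49.05 N
½kδ² − Wδ − Wh = 0 → δ = (W + √(W² + 2kWh))/k
δ = (49.05 + √(2405.9 + 216356))/7.8767 = (49.05 + 467.72)/7.8767 = 65.608 mm

65.6 mm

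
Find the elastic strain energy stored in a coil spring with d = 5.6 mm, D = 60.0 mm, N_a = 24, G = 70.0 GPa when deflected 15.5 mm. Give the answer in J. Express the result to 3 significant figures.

k = Gd⁴/(8D³N_a) = (70.0×10³)(5.6⁴)/(8·60.0³·24) = 1.66 N/mm
U = ½kδ² = 0.5 × 1.66 × 15.5² = 199.4 N·mm = 0.1994 J

0.199 J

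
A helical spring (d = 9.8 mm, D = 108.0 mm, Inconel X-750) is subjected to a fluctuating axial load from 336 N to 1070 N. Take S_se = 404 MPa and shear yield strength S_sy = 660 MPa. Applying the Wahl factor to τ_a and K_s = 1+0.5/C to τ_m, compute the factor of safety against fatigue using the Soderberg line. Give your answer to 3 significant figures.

1.60

C = D/d = 108.0/9.8 = 11.0204; K_W = (4C−1)/(4C−4)+0.615/C = 1.1307; K_s = 1+0.5/C = 1.0454
F_a = (F_max−F_min)/2 = 367 N; F_m = (F_max+F_min)/2 = 703 N
τ_a = K_W·8F_aD/(πd³) = 1.1307 × 107.24 = 121.25 MPa
τ_m = K_s·8F_mD/(πd³) = 1.0454 × 205.42 = 214.74 MPa
Soderberg: 1/n_f = τ_a/S_se + τ_m/S_sy = 121.25/404 + 214.74/660 = 0.30012 + 0.32536 = 0.62549
n_f = 1/0.62549 = 1.599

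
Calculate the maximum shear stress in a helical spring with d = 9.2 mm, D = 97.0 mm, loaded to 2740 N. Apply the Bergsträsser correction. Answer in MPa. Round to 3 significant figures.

980 MPa

Spring index C = D/d = 97.0/9.2 = 10.5435
K_B = (4C+2)/(4C−3) = 44.174/39.174 = 1.1276
τ₀ = 8FD/(πd³) = 8·2740·97.0/(π·9.2³) = 2.12624e+06/2446.3 = 869.16 MPa
τ_max = K·τ₀ = 1.1276 × 869.16 = 980.09 MPa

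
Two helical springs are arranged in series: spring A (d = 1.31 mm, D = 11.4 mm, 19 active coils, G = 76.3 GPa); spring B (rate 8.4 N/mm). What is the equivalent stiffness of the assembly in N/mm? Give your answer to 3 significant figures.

0.892 N/mm

k_A = Gd⁴/(8D³N_a) = (76.3×10³)(1.31⁴)/(8·11.4³·19) = 0.99782 N/mm
Series: 1/k_eq = 1/0.99782 + 1/8.4 = 1.1212; k_eq = 0.89187 N/mm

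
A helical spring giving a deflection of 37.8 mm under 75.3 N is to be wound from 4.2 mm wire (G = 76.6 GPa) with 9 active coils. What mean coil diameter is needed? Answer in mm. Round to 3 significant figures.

55.0 mm

Required rate k = F/δ = 75.3/37.8 = 1.9921 N/mm
D = (Gd⁴/(8N_a·k))^(1/3) = (76.6×10³·4.2⁴/(8·9·1.9921))^(1/3)
  = (166184)^(1/3) = 54.9790 mm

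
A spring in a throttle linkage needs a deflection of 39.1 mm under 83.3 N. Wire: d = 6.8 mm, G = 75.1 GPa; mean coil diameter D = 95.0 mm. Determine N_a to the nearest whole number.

Required rate k = F/δ = 83.3/39.1 = 2.1304 N/mm
N_a = Gd⁴/(8D³k) = (75.1×10³ × 6.8⁴)/(8 × 95.0³ × 2.1304)
    = 1.60574e+08 / 1.46127e+07 = 10.99 → 11 coils

11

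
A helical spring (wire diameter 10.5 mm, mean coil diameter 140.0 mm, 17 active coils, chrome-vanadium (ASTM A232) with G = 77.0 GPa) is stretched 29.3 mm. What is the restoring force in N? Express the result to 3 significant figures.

73.5 N

k = Gd⁴/(8D³N_a) = (77.0×10³)(10.5⁴)/(8·140.0³·17) = 2.508 N/mm
F = k·δ = 2.508 × 29.3 = 73.484 N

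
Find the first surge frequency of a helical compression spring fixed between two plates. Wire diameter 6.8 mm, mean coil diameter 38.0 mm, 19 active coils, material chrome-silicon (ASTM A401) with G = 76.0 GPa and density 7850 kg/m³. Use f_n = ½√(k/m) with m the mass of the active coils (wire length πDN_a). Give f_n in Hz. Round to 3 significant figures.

k = Gd⁴/(8D³N_a) = (76.0×10³)(6.8⁴)/(8·38.0³·19) = 19.483 N/mm = 19483 N/m
Wire length L = πDN_a = π·38.0·19 = 2268.2 mm
m = ρ·(πd²/4)·L = 7850 × 36.317×10⁻⁶ m² × 2.2682 m = 0.64664 kg
f_n = ½√(k/m) = 0.5·√(19483/0.64664) = 0.5·√(30129) = 86.789 Hz

86.8 Hz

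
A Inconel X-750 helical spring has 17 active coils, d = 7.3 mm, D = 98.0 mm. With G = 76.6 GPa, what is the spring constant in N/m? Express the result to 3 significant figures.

1700 N/m

k = Gd⁴/(8D³N_a) = (76.6×10³ × 7.3⁴) / (8 × 98.0³ × 17)
  = 2.17531e+08 / 1.28002e+08 = 1.6994 N/mm = 1699.4 N/m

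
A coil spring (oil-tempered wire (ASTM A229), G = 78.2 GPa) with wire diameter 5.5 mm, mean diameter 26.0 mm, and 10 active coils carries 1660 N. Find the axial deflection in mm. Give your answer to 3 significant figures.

32.6 mm

k = Gd⁴/(8D³N_a) = (78.2×10³)(5.5⁴)/(8·26.0³·10) = 50.892 N/mm
δ = F/k = 1660 / 50.892 = 32.618 mm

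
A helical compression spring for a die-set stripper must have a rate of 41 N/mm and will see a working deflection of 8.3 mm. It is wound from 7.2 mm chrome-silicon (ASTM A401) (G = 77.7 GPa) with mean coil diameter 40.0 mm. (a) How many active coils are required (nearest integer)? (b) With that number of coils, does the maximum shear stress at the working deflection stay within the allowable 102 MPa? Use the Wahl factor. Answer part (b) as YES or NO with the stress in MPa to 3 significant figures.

(a) 10 coils; (b) NO, τ_max = 118 MPa

N_a = Gd⁴/(8D³k) = (77.7×10³)(7.2⁴)/(8·40.0³·41) = 9.947 → N_a = 10
Actual rate k = Gd⁴/(8D³·10) = 40.783 N/mm
Working load F = kδ = 40.783·8.3 = 338.5 N
C = 40.0/7.2 = 5.5556; K_W = (4C−1)/(4C−4)+0.615/C = 1.2753
τ_max = K_W·8FD/(πd³) = 1.2753·92.377 = 117.81 MPa
τ_max > 102 MPa → exceeds allowable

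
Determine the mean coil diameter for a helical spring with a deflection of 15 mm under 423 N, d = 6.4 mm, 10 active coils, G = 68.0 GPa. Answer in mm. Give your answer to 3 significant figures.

Required rate k = F/δ = 423/15 = 28.2 N/mm
D = (Gd⁴/(8N_a·k))^(1/3) = (68.0×10³·6.4⁴/(8·10·28.2))^(1/3)
  = (50569.6)^(1/3) = 36.9797 mm

37.0 mm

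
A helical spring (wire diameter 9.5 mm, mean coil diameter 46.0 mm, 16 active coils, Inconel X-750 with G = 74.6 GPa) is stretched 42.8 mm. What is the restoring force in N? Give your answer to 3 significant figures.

k = Gd⁴/(8D³N_a) = (74.6×10³)(9.5⁴)/(8·46.0³·16) = 48.77 N/mm
F = k·δ = 48.77 × 42.8 = 2087.3 N

2090 N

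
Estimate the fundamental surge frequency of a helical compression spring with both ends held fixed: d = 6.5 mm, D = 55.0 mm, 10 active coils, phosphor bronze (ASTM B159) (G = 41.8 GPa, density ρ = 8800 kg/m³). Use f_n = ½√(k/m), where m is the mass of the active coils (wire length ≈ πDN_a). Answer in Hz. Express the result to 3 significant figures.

k = Gd⁴/(8D³N_a) = (41.8×10³)(6.5⁴)/(8·55.0³·10) = 5.606 N/mm = 5606 N/m
Wire length L = πDN_a = π·55.0·10 = 1727.9 mm
m = ρ·(πd²/4)·L = 8800 × 33.183×10⁻⁶ m² × 1.7279 m = 0.50456 kg
f_n = ½√(k/m) = 0.5·√(5606/0.50456) = 0.5·√(11111) = 52.704 Hz

52.7 Hz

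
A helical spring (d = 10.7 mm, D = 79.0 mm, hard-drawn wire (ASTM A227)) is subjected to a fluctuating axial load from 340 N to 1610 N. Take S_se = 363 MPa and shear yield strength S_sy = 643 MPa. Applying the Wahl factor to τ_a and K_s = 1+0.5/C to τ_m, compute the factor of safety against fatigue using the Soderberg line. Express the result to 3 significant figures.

C = D/d = 79.0/10.7 = 7.3832; K_W = (4C−1)/(4C−4)+0.615/C = 1.2008; K_s = 1+0.5/C = 1.0677
F_a = (F_max−F_min)/2 = 635 N; F_m = (F_max+F_min)/2 = 975 N
τ_a = K_W·8F_aD/(πd³) = 1.2008 × 104.28 = 125.22 MPa
τ_m = K_s·8F_mD/(πd³) = 1.0677 × 160.11 = 170.95 MPa
Soderberg: 1/n_f = τ_a/S_se + τ_m/S_sy = 125.22/363 + 170.95/643 = 0.34495 + 0.26587 = 0.61082
n_f = 1/0.61082 = 1.637

1.64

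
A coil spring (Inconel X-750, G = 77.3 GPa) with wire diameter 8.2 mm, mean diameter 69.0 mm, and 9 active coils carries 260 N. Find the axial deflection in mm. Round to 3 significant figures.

k = Gd⁴/(8D³N_a) = (77.3×10³)(8.2⁴)/(8·69.0³·9) = 14.776 N/mm
δ = F/k = 260 / 14.776 = 17.596 mm

17.6 mm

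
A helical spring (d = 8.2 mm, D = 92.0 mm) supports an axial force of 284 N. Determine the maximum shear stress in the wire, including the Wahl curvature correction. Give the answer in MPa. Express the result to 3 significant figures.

136 MPa

Spring index C = D/d = 92.0/8.2 = 11.2195
K_W = (4C−1)/(4C−4) + 0.615/C = 43.878/40.878 + 0.0548 = 1.1282
τ₀ = 8FD/(πd³) = 8·284·92.0/(π·8.2³) = 209024/1732.2 = 120.67 MPa
τ_max = K·τ₀ = 1.1282 × 120.67 = 136.14 MPa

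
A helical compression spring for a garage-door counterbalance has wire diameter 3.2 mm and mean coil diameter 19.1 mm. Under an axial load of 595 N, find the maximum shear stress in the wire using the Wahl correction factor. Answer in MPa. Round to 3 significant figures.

1110 MPa

Spring index C = D/d = 19.1/3.2 = 5.9688
K_W = (4C−1)/(4C−4) + 0.615/C = 22.875/19.875 + 0.1030 = 1.2540
τ₀ = 8FD/(πd³) = 8·595·19.1/(π·3.2³) = 90916/102.94 = 883.16 MPa
τ_max = K·τ₀ = 1.2540 × 883.16 = 1107.5 MPa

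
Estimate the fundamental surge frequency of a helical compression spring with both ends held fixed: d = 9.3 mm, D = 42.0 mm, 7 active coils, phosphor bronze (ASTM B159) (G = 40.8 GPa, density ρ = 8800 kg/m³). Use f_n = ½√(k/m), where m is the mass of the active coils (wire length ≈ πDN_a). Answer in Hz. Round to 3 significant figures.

183 Hz

k = Gd⁴/(8D³N_a) = (40.8×10³)(9.3⁴)/(8·42.0³·7) = 73.562 N/mm = 73562 N/m
Wire length L = πDN_a = π·42.0·7 = 923.63 mm
m = ρ·(πd²/4)·L = 8800 × 67.929×10⁻⁶ m² × 0.92363 m = 0.55212 kg
f_n = ½√(k/m) = 0.5·√(73562/0.55212) = 0.5·√(1.3324e+05) = 182.51 Hz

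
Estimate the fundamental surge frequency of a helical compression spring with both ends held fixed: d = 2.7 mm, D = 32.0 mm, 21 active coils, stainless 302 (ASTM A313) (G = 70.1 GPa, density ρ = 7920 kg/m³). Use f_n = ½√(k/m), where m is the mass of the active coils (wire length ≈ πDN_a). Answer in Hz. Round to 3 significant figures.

42.0 Hz

k = Gd⁴/(8D³N_a) = (70.1×10³)(2.7⁴)/(8·32.0³·21) = 0.67673 N/mm = 676.73 N/m
Wire length L = πDN_a = π·32.0·21 = 2111.2 mm
m = ρ·(πd²/4)·L = 7920 × 5.7256×10⁻⁶ m² × 2.1112 m = 0.095733 kg
f_n = ½√(k/m) = 0.5·√(676.73/0.095733) = 0.5·√(7068.9) = 42.038 Hz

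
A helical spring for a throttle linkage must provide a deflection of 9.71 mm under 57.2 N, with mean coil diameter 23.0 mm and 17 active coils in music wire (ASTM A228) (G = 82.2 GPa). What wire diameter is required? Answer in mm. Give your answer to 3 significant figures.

3.30 mm

Required rate k = F/δ = 57.2/9.71 = 5.8908 N/mm
d = (8D³N_a·k / G)^(1/4) = (8·23.0³·17·5.8908 / (82.2×10³))^0.25
  = (118.58)^0.25 = 3.2999 mm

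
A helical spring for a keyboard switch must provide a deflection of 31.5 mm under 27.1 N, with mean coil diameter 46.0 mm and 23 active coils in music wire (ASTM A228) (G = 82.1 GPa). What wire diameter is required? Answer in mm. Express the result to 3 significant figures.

Required rate k = F/δ = 27.1/31.5 = 0.86032 N/mm
d = (8D³N_a·k / G)^(1/4) = (8·46.0³·23·0.86032 / (82.1×10³))^0.25
  = (187.68)^0.25 = 3.7013 mm

3.70 mm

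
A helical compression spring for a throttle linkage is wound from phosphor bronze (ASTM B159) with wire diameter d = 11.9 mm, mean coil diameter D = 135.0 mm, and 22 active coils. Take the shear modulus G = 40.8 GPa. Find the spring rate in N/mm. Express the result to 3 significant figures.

k = Gd⁴/(8D³N_a) = (40.8×10³ × 11.9⁴) / (8 × 135.0³ × 22)
  = 8.18178e+08 / 4.33026e+08 = 1.8894 N/mm

1.89 N/mm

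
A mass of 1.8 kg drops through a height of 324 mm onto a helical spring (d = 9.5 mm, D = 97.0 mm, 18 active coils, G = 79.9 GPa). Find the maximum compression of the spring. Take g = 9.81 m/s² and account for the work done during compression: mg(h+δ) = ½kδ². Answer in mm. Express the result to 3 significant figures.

k = Gd⁴/(8D³N_a) = (79.9×10³)(9.5⁴)/(8·97.0³·18) = 4.9518 N/mm
W = mg = 1.8 × 9.81 = 17.658 N
½kδ² − Wδ − Wh = 0 → δ = (W + √(W² + 2kWh))/k
δ = (17.658 + √(311.8 + 56660.5))/4.9518 = (17.658 + 238.69)/4.9518 = 51.768 mm

51.8 mm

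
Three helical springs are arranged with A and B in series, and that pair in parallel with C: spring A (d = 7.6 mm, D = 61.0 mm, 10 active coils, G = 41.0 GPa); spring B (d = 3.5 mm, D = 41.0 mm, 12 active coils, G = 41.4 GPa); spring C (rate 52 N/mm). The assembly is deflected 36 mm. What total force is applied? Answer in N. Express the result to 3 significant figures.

1900 N

k_A = Gd⁴/(8D³N_a) = (41.0×10³)(7.6⁴)/(8·61.0³·10) = 7.5328 N/mm
k_B = Gd⁴/(8D³N_a) = (41.4×10³)(3.5⁴)/(8·41.0³·12) = 0.93897 N/mm
Springs A,B series: k_AB = 1/(1/7.5328+1/0.93897) = 0.8349 N/mm; parallel with C: k_eq = 0.8349+52 = 52.835 N/mm
F = k_eq·δ = 52.835·36 = 1902.1 N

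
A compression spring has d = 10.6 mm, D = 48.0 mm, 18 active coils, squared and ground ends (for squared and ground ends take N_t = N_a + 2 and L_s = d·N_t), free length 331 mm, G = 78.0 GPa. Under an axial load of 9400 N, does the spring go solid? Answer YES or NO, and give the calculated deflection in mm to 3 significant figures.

YES, δ = 152 mm

k = Gd⁴/(8D³N_a) = (78.0×10³)(10.6⁴)/(8·48.0³·18) = 61.835 N/mm
N_t = 20; L_s = 10.6·20 = 212 mm; δ_solid = L₀ − L_s = 331 − 212 = 119 mm
δ = F/k = 9400/61.835 = 152.02 mm
δ ≥ δ_solid → spring goes solid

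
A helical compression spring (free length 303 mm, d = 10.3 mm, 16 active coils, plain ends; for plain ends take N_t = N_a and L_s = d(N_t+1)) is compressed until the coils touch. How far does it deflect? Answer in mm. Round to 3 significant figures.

128 mm

N_t = 16; L_s = 10.3·17 = 175.1 mm
δ_solid = L₀ − L_s = 303 − 175.1 = 127.9 mm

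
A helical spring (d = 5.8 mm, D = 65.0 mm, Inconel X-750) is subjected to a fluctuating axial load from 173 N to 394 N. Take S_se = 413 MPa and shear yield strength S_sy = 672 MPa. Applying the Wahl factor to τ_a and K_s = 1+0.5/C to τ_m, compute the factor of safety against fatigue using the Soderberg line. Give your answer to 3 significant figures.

1.59

C = D/d = 65.0/5.8 = 11.2069; K_W = (4C−1)/(4C−4)+0.615/C = 1.1284; K_s = 1+0.5/C = 1.0446
F_a = (F_max−F_min)/2 = 110.5 N; F_m = (F_max+F_min)/2 = 283.5 N
τ_a = K_W·8F_aD/(πd³) = 1.1284 × 93.741 = 105.77 MPa
τ_m = K_s·8F_mD/(πd³) = 1.0446 × 240.5 = 251.23 MPa
Soderberg: 1/n_f = τ_a/S_se + τ_m/S_sy = 105.77/413 + 251.23/672 = 0.25611 + 0.37386 = 0.62997
n_f = 1/0.62997 = 1.587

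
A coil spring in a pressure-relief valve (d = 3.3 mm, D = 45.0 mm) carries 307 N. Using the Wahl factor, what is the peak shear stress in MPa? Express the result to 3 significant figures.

Spring index C = D/d = 45.0/3.3 = 13.6364
K_W = (4C−1)/(4C−4) + 0.615/C = 53.545/50.545 + 0.0451 = 1.1045
τ₀ = 8FD/(πd³) = 8·307·45.0/(π·3.3³) = 110520/112.9 = 978.92 MPa
τ_max = K·τ₀ = 1.1045 × 978.92 = 1081.2 MPa

1080 MPa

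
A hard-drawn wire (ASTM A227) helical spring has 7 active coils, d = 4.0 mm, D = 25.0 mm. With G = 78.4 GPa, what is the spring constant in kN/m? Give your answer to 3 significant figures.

22.9 kN/m

k = Gd⁴/(8D³N_a) = (78.4×10³ × 4.0⁴) / (8 × 25.0³ × 7)
  = 2.00704e+07 / 875000 = 22.938 N/mm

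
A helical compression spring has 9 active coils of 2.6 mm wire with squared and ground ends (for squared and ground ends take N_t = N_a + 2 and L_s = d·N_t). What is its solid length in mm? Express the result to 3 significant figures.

28.6 mm

squared and ground ends: N_t = N_a + 2 = 9 + 2 = 11
L_s = d·N_t = 2.6 × 11 = 28.6 mm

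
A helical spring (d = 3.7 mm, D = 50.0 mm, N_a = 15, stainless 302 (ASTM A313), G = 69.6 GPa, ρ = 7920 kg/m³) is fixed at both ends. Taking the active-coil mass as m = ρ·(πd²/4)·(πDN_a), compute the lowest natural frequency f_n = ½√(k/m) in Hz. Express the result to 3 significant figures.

32.9 Hz

k = Gd⁴/(8D³N_a) = (69.6×10³)(3.7⁴)/(8·50.0³·15) = 0.86961 N/mm = 869.61 N/m
Wire length L = πDN_a = π·50.0·15 = 2356.2 mm
m = ρ·(πd²/4)·L = 7920 × 10.752×10⁻⁶ m² × 2.3562 m = 0.20065 kg
f_n = ½√(k/m) = 0.5·√(869.61/0.20065) = 0.5·√(4334.1) = 32.917 Hz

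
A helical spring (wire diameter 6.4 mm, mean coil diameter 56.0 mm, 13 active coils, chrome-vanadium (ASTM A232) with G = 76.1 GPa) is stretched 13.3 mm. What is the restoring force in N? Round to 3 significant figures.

k = Gd⁴/(8D³N_a) = (76.1×10³)(6.4⁴)/(8·56.0³·13) = 6.9905 N/mm
F = k·δ = 6.9905 × 13.3 = 92.973 N

93.0 N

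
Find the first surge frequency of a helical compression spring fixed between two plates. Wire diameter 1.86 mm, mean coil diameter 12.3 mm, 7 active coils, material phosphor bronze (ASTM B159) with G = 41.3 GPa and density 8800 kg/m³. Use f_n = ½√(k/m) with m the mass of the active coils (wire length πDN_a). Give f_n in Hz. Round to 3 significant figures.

k = Gd⁴/(8D³N_a) = (41.3×10³)(1.86⁴)/(8·12.3³·7) = 4.7435 N/mm = 4743.5 N/m
Wire length L = πDN_a = π·12.3·7 = 270.49 mm
m = ρ·(πd²/4)·L = 8800 × 2.7172×10⁻⁶ m² × 0.27049 m = 0.0064677 kg
f_n = ½√(k/m) = 0.5·√(4743.5/0.0064677) = 0.5·√(7.3341e+05) = 428.2 Hz

428 Hz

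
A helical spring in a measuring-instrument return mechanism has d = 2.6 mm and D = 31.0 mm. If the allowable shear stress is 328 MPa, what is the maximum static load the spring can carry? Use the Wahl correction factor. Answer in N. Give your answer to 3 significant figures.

65.2 N

C = D/d = 31.0/2.6 = 11.9231
K_W = (4C−1)/(4C−4) + 0.615/C = 46.692/43.692 + 0.0516 = 1.1202
τ_max = K·8FD/(πd³) → F_max = τ_allow·πd³/(8DK)
F_max = 328·π·2.6³/(8·31.0·1.1202) = 18111/277.82 = 65.19 N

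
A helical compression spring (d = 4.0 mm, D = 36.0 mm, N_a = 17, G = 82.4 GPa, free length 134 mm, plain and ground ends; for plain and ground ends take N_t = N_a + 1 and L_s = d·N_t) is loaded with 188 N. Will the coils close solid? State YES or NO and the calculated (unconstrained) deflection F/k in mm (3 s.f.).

NO, δ = 56.6 mm

k = Gd⁴/(8D³N_a) = (82.4×10³)(4.0⁴)/(8·36.0³·17) = 3.3245 N/mm
N_t = 18; L_s = 4.0·18 = 72 mm; δ_solid = L₀ − L_s = 134 − 72 = 62 mm
δ = F/k = 188/3.3245 = 56.551 mm
δ < δ_solid → spring does not go solid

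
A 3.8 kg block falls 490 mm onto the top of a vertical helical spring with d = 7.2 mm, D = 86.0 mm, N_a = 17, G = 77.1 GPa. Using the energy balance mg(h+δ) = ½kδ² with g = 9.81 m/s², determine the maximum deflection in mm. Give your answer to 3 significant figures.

140 mm

k = Gd⁴/(8D³N_a) = (77.1×10³)(7.2⁴)/(8·86.0³·17) = 2.3952 N/mm
W = mg = 3.8 × 9.81 = 37.278 N
½kδ² − Wδ − Wh = 0 → δ = (W + √(W² + 2kWh))/k
δ = (37.278 + √(1389.6 + 87504.2))/2.3952 = (37.278 + 298.15)/2.3952 = 140.04 mm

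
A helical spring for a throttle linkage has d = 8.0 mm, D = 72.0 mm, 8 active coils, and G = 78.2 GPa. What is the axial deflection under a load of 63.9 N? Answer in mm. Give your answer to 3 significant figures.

k = Gd⁴/(8D³N_a) = (78.2×10³)(8.0⁴)/(8·72.0³·8) = 13.409 N/mm
δ = F/k = 63.9 / 13.409 = 4.7655 mm

4.77 mm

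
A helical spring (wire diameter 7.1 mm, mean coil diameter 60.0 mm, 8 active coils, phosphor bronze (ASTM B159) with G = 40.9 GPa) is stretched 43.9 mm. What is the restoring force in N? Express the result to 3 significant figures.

330 N

k = Gd⁴/(8D³N_a) = (40.9×10³)(7.1⁴)/(8·60.0³·8) = 7.5184 N/mm
F = k·δ = 7.5184 × 43.9 = 330.06 N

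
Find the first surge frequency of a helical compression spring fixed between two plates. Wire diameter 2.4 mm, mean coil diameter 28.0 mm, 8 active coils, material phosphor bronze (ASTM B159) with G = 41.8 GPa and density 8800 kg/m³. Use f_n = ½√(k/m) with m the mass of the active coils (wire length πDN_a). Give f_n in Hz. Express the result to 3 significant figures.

93.9 Hz

k = Gd⁴/(8D³N_a) = (41.8×10³)(2.4⁴)/(8·28.0³·8) = 0.98711 N/mm = 987.11 N/m
Wire length L = πDN_a = π·28.0·8 = 703.72 mm
m = ρ·(πd²/4)·L = 8800 × 4.5239×10⁻⁶ m² × 0.70372 m = 0.028015 kg
f_n = ½√(k/m) = 0.5·√(987.11/0.028015) = 0.5·√(35235) = 93.855 Hz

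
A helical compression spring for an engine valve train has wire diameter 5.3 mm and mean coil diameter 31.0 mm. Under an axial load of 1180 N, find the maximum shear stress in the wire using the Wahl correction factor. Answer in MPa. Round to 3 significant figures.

Spring index C = D/d = 31.0/5.3 = 5.8491
K_W = (4C−1)/(4C−4) + 0.615/C = 22.396/19.396 + 0.1051 = 1.2598
τ₀ = 8FD/(πd³) = 8·1180·31.0/(π·5.3³) = 292640/467.71 = 625.69 MPa
τ_max = K·τ₀ = 1.2598 × 625.69 = 788.25 MPa

788 MPa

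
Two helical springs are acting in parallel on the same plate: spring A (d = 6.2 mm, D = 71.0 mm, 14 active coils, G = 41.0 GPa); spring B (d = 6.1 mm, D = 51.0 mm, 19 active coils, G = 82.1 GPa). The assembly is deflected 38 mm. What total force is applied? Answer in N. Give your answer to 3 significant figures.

k_A = Gd⁴/(8D³N_a) = (41.0×10³)(6.2⁴)/(8·71.0³·14) = 1.5113 N/mm
k_B = Gd⁴/(8D³N_a) = (82.1×10³)(6.1⁴)/(8·51.0³·19) = 5.6378 N/mm
Parallel: k_eq = 1.5113 + 5.6378 = 7.1491 N/mm
F = k_eq·δ = 7.1491·38 = 271.67 N

272 N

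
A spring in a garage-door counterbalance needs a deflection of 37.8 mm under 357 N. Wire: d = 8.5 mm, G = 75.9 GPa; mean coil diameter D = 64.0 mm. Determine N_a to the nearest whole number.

Required rate k = F/δ = 357/37.8 = 9.4444 N/mm
N_a = Gd⁴/(8D³k) = (75.9×10³ × 8.5⁴)/(8 × 64.0³ × 9.4444)
    = 3.96203e+08 / 1.98064e+07 = 20 → 20 coils

20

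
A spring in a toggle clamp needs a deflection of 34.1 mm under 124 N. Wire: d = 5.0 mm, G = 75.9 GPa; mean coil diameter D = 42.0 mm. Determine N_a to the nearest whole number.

22

Required rate k = F/δ = 124/34.1 = 3.6364 N/mm
N_a = Gd⁴/(8D³k) = (75.9×10³ × 5.0⁴)/(8 × 42.0³ × 3.6364)
    = 4.74375e+07 / 2.15529e+06 = 22.01 → 22 coils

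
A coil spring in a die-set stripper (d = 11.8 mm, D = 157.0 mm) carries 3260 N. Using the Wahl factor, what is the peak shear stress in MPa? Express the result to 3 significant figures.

878 MPa

Spring index C = D/d = 157.0/11.8 = 13.3051
K_W = (4C−1)/(4C−4) + 0.615/C = 52.220/49.220 + 0.0462 = 1.1072
τ₀ = 8FD/(πd³) = 8·3260·157.0/(π·11.8³) = 4.09456e+06/5161.7 = 793.25 MPa
τ_max = K·τ₀ = 1.1072 × 793.25 = 878.27 MPa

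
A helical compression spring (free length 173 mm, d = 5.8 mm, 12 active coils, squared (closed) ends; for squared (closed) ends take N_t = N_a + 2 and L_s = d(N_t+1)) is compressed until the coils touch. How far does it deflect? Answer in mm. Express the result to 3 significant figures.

86.0 mm

N_t = 14; L_s = 5.8·15 = 87 mm
δ_solid = L₀ − L_s = 173 − 87 = 86 mm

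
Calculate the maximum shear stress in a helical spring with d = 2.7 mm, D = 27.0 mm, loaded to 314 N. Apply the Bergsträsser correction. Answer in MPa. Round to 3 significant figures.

1250 MPa

Spring index C = D/d = 27.0/2.7 = 10.0000
K_B = (4C+2)/(4C−3) = 42.000/37.000 = 1.1351
τ₀ = 8FD/(πd³) = 8·314·27.0/(π·2.7³) = 67824/61.836 = 1096.8 MPa
τ_max = K·τ₀ = 1.1351 × 1096.8 = 1245.1 MPa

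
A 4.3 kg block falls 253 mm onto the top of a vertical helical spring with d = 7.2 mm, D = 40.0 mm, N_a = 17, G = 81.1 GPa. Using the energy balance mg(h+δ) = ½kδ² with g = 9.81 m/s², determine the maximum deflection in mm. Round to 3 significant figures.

k = Gd⁴/(8D³N_a) = (81.1×10³)(7.2⁴)/(8·40.0³·17) = 25.04 N/mm
W = mg = 4.3 × 9.81 = 42.183 N
½kδ² − Wδ − Wh = 0 → δ = (W + √(W² + 2kWh))/k
δ = (42.183 + √(1779.4 + 534466))/25.04 = (42.183 + 732.29)/25.04 = 30.93 mm

30.9 mm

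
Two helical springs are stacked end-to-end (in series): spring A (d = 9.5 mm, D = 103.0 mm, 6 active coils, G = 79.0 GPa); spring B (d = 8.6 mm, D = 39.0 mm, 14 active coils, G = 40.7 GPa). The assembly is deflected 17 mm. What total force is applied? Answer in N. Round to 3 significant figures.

153 N

k_A = Gd⁴/(8D³N_a) = (79.0×10³)(9.5⁴)/(8·103.0³·6) = 12.268 N/mm
k_B = Gd⁴/(8D³N_a) = (40.7×10³)(8.6⁴)/(8·39.0³·14) = 33.51 N/mm
Series: 1/k_eq = 1/12.268 + 1/33.51 = 0.11136; k_eq = 8.9802 N/mm
F = k_eq·δ = 8.9802·17 = 152.66 N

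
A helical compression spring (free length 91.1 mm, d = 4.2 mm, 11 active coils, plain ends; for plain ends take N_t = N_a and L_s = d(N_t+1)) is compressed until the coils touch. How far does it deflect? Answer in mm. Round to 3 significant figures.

40.7 mm

N_t = 11; L_s = 4.2·12 = 50.4 mm
δ_solid = L₀ − L_s = 91.1 − 50.4 = 40.7 mm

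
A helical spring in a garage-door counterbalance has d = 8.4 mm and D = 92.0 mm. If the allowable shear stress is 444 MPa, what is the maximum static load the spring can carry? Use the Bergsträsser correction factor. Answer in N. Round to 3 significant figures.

1000 N

C = D/d = 92.0/8.4 = 10.9524
K_B = (4C+2)/(4C−3) = 45.810/40.810 = 1.1225
τ_max = K·8FD/(πd³) → F_max = τ_allow·πd³/(8DK)
F_max = 444·π·8.4³/(8·92.0·1.1225) = 8.2674e+05/826.18 = 1000.7 N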